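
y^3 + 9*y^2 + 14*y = y*(y + 2)*(y + 7)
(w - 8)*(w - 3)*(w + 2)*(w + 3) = w^4 - 6*w^3 - 25*w^2 + 54*w + 144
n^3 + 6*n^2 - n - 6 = (n - 1)*(n + 1)*(n + 6)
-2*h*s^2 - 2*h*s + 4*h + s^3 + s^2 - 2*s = (-2*h + s)*(s - 1)*(s + 2)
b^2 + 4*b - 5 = (b - 1)*(b + 5)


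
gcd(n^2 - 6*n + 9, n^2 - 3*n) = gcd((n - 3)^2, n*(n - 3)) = n - 3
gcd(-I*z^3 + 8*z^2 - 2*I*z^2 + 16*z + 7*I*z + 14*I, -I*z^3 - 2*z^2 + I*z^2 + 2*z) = 1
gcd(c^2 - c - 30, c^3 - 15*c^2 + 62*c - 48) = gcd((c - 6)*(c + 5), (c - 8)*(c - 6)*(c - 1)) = c - 6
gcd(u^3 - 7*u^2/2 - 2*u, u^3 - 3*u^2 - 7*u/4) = u^2 + u/2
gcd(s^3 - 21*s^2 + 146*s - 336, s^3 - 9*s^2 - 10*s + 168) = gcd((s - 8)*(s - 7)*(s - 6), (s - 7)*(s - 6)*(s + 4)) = s^2 - 13*s + 42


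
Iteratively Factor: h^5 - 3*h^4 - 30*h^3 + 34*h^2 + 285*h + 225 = (h + 3)*(h^4 - 6*h^3 - 12*h^2 + 70*h + 75) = (h - 5)*(h + 3)*(h^3 - h^2 - 17*h - 15) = (h - 5)^2*(h + 3)*(h^2 + 4*h + 3) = (h - 5)^2*(h + 1)*(h + 3)*(h + 3)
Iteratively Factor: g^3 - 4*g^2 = (g)*(g^2 - 4*g) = g^2*(g - 4)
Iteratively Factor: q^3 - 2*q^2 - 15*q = (q)*(q^2 - 2*q - 15) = q*(q + 3)*(q - 5)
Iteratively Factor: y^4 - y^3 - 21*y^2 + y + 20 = (y - 1)*(y^3 - 21*y - 20) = (y - 1)*(y + 1)*(y^2 - y - 20) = (y - 1)*(y + 1)*(y + 4)*(y - 5)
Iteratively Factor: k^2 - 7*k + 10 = (k - 2)*(k - 5)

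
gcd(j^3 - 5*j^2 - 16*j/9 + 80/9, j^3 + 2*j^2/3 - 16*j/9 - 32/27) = j^2 - 16/9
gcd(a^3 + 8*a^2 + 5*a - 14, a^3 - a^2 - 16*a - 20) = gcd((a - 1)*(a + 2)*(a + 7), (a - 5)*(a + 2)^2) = a + 2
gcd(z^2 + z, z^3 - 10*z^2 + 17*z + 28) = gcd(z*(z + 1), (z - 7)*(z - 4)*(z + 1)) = z + 1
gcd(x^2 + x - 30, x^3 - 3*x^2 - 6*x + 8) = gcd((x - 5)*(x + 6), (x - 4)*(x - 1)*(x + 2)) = 1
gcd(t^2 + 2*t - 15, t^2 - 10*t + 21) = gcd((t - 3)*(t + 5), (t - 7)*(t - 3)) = t - 3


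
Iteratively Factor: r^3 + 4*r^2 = (r)*(r^2 + 4*r) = r^2*(r + 4)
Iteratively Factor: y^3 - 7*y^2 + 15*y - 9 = (y - 3)*(y^2 - 4*y + 3) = (y - 3)*(y - 1)*(y - 3)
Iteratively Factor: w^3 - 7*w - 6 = (w + 2)*(w^2 - 2*w - 3) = (w - 3)*(w + 2)*(w + 1)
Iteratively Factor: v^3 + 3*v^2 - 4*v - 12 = (v + 3)*(v^2 - 4) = (v - 2)*(v + 3)*(v + 2)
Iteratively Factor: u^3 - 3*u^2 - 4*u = (u - 4)*(u^2 + u) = (u - 4)*(u + 1)*(u)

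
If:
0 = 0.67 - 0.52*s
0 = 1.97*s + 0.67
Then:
No Solution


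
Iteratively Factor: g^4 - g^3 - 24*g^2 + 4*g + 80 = (g - 5)*(g^3 + 4*g^2 - 4*g - 16) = (g - 5)*(g - 2)*(g^2 + 6*g + 8) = (g - 5)*(g - 2)*(g + 2)*(g + 4)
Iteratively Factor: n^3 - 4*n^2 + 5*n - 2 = (n - 2)*(n^2 - 2*n + 1) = (n - 2)*(n - 1)*(n - 1)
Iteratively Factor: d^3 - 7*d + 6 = (d - 2)*(d^2 + 2*d - 3) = (d - 2)*(d - 1)*(d + 3)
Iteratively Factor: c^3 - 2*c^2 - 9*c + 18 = (c - 2)*(c^2 - 9) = (c - 2)*(c + 3)*(c - 3)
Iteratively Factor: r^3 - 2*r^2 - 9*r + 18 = (r - 2)*(r^2 - 9) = (r - 3)*(r - 2)*(r + 3)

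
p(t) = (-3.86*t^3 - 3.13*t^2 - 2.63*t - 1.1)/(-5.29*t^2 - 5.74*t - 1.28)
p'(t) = (10.58*t + 5.74)*(-3.86*t^3 - 3.13*t^2 - 2.63*t - 1.1)/(-5.29*t^2 - 5.74*t - 1.28)^2 + (-11.58*t^2 - 6.26*t - 2.63)/(-5.29*t^2 - 5.74*t - 1.28) = (20.4194*t^4 + 44.3128*t^3 + 18.8759*t^2 - 3.6252*t - 2.9476)/(27.9841*t^4 + 60.7292*t^3 + 46.49*t^2 + 14.6944*t + 1.6384)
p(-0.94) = -3.24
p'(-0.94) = -11.93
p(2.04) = 1.49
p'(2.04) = 0.65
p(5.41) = 3.84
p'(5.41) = 0.71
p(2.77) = 1.98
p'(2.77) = 0.68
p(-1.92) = -2.02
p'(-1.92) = 0.39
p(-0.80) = -13.28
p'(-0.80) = -422.97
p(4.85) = 3.44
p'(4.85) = 0.71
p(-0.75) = 14.99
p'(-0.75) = -756.66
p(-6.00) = -4.68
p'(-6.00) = 0.71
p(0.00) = 0.86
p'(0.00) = -1.80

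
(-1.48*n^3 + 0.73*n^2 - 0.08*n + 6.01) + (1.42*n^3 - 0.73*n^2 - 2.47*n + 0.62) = -0.0600000000000001*n^3 - 2.55*n + 6.63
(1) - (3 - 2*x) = 2*x - 2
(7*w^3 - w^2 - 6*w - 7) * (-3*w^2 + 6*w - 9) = -21*w^5 + 45*w^4 - 51*w^3 - 6*w^2 + 12*w + 63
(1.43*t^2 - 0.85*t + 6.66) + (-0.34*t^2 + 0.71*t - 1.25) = 1.09*t^2 - 0.14*t + 5.41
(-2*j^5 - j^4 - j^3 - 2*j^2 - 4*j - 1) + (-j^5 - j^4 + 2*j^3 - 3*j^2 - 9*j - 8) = -3*j^5 - 2*j^4 + j^3 - 5*j^2 - 13*j - 9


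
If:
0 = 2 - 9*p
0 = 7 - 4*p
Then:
No Solution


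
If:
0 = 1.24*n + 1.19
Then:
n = -0.96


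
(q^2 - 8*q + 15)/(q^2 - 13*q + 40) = (q - 3)/(q - 8)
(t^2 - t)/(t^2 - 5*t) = (t - 1)/(t - 5)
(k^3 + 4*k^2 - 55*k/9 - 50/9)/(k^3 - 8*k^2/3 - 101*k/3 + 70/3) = (9*k^2 - 9*k - 10)/(3*(3*k^2 - 23*k + 14))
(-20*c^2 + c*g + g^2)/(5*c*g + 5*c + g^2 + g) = (-4*c + g)/(g + 1)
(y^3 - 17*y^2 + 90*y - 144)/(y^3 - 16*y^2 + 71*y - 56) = (y^2 - 9*y + 18)/(y^2 - 8*y + 7)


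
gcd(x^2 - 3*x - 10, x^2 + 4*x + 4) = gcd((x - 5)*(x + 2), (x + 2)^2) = x + 2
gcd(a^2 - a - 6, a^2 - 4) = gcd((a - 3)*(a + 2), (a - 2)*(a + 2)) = a + 2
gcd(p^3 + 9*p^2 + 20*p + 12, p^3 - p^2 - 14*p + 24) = 1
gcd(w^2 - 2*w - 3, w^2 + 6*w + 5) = w + 1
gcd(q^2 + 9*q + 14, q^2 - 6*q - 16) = q + 2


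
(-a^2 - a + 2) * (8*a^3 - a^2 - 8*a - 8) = -8*a^5 - 7*a^4 + 25*a^3 + 14*a^2 - 8*a - 16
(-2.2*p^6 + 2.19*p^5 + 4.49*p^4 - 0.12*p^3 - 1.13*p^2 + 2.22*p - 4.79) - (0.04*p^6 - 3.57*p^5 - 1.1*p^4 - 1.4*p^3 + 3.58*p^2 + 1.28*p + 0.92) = -2.24*p^6 + 5.76*p^5 + 5.59*p^4 + 1.28*p^3 - 4.71*p^2 + 0.94*p - 5.71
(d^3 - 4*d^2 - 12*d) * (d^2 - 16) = d^5 - 4*d^4 - 28*d^3 + 64*d^2 + 192*d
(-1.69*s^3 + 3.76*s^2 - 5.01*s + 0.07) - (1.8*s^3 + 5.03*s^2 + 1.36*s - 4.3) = -3.49*s^3 - 1.27*s^2 - 6.37*s + 4.37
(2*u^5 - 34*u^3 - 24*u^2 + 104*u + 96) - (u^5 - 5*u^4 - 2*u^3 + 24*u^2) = u^5 + 5*u^4 - 32*u^3 - 48*u^2 + 104*u + 96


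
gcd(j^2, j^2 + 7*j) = j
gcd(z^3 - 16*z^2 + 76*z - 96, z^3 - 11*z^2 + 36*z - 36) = z^2 - 8*z + 12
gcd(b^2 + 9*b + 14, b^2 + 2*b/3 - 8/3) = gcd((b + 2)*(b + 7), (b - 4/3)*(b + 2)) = b + 2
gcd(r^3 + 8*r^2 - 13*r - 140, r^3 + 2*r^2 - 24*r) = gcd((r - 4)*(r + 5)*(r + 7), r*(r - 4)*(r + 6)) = r - 4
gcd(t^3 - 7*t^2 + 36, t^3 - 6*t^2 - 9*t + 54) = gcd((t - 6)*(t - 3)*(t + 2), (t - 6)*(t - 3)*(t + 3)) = t^2 - 9*t + 18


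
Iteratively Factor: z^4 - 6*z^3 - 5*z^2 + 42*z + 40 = (z + 1)*(z^3 - 7*z^2 + 2*z + 40) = (z + 1)*(z + 2)*(z^2 - 9*z + 20) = (z - 4)*(z + 1)*(z + 2)*(z - 5)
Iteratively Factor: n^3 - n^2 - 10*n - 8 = (n + 1)*(n^2 - 2*n - 8) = (n + 1)*(n + 2)*(n - 4)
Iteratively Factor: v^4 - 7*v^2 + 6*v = (v + 3)*(v^3 - 3*v^2 + 2*v) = (v - 2)*(v + 3)*(v^2 - v) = v*(v - 2)*(v + 3)*(v - 1)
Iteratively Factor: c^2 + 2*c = (c + 2)*(c)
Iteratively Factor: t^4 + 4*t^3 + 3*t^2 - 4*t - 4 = (t + 2)*(t^3 + 2*t^2 - t - 2) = (t - 1)*(t + 2)*(t^2 + 3*t + 2) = (t - 1)*(t + 2)^2*(t + 1)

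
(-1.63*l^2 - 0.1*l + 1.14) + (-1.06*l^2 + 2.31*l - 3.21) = -2.69*l^2 + 2.21*l - 2.07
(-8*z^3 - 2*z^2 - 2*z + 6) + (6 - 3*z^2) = -8*z^3 - 5*z^2 - 2*z + 12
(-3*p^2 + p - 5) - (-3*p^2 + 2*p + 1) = -p - 6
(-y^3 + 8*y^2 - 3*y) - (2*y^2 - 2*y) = -y^3 + 6*y^2 - y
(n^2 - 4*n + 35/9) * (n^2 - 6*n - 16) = n^4 - 10*n^3 + 107*n^2/9 + 122*n/3 - 560/9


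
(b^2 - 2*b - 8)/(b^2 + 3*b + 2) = (b - 4)/(b + 1)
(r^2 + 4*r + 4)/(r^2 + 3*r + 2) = (r + 2)/(r + 1)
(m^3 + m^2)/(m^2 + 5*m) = m*(m + 1)/(m + 5)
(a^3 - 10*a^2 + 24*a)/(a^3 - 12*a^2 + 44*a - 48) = a/(a - 2)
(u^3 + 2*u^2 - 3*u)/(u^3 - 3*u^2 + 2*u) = (u + 3)/(u - 2)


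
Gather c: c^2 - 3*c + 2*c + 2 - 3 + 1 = c^2 - c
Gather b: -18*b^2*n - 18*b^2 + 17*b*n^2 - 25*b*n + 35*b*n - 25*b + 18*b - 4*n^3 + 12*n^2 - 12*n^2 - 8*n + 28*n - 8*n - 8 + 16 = b^2*(-18*n - 18) + b*(17*n^2 + 10*n - 7) - 4*n^3 + 12*n + 8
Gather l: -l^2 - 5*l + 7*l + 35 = -l^2 + 2*l + 35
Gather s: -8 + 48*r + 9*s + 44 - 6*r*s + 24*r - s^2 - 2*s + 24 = 72*r - s^2 + s*(7 - 6*r) + 60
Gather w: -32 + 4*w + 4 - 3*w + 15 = w - 13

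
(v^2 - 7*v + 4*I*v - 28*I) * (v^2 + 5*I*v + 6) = v^4 - 7*v^3 + 9*I*v^3 - 14*v^2 - 63*I*v^2 + 98*v + 24*I*v - 168*I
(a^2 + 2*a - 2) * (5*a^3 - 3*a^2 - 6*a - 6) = 5*a^5 + 7*a^4 - 22*a^3 - 12*a^2 + 12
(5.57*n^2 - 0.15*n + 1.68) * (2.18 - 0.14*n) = -0.7798*n^3 + 12.1636*n^2 - 0.5622*n + 3.6624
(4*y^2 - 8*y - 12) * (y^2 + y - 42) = 4*y^4 - 4*y^3 - 188*y^2 + 324*y + 504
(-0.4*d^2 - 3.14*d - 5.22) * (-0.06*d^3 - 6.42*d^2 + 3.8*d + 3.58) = 0.024*d^5 + 2.7564*d^4 + 18.952*d^3 + 20.1484*d^2 - 31.0772*d - 18.6876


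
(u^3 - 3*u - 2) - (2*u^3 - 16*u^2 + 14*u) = -u^3 + 16*u^2 - 17*u - 2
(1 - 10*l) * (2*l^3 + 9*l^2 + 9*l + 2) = -20*l^4 - 88*l^3 - 81*l^2 - 11*l + 2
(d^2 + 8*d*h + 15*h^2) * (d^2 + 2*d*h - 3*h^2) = d^4 + 10*d^3*h + 28*d^2*h^2 + 6*d*h^3 - 45*h^4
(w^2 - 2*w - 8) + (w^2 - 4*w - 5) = 2*w^2 - 6*w - 13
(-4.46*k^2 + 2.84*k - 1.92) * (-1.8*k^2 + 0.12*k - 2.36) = 8.028*k^4 - 5.6472*k^3 + 14.3224*k^2 - 6.9328*k + 4.5312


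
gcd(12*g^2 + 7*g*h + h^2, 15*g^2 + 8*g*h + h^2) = 3*g + h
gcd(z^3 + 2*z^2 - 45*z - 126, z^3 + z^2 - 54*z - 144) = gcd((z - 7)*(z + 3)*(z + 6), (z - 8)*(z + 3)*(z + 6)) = z^2 + 9*z + 18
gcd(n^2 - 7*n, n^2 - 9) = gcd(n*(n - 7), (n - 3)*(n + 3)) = 1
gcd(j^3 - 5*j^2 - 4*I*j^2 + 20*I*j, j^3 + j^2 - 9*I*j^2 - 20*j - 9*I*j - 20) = j - 4*I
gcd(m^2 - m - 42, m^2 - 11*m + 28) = m - 7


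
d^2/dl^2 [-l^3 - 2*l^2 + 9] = -6*l - 4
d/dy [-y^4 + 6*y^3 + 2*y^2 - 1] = 2*y*(-2*y^2 + 9*y + 2)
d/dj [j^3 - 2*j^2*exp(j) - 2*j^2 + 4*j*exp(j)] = -2*j^2*exp(j) + 3*j^2 - 4*j + 4*exp(j)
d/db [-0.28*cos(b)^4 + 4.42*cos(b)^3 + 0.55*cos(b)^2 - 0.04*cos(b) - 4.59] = (1.12*cos(b)^3 - 13.26*cos(b)^2 - 1.1*cos(b) + 0.04)*sin(b)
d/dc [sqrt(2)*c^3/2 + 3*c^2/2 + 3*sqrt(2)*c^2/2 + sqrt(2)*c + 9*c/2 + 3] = 3*sqrt(2)*c^2/2 + 3*c + 3*sqrt(2)*c + sqrt(2) + 9/2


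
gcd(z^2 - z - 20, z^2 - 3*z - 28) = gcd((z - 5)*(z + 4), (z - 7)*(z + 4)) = z + 4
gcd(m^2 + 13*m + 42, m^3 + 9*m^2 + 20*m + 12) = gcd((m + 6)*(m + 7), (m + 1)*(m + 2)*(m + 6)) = m + 6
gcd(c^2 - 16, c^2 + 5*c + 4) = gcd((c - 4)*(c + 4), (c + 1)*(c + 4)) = c + 4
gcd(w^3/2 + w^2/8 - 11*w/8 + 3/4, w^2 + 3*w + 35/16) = 1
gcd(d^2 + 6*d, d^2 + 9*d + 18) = d + 6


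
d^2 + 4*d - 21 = (d - 3)*(d + 7)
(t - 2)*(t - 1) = t^2 - 3*t + 2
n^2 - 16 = (n - 4)*(n + 4)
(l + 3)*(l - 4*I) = l^2 + 3*l - 4*I*l - 12*I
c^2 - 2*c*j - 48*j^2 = (c - 8*j)*(c + 6*j)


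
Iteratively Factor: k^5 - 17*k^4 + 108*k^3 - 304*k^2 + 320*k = (k - 4)*(k^4 - 13*k^3 + 56*k^2 - 80*k) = (k - 4)^2*(k^3 - 9*k^2 + 20*k) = (k - 4)^3*(k^2 - 5*k) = k*(k - 4)^3*(k - 5)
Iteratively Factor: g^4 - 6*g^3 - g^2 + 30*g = (g - 5)*(g^3 - g^2 - 6*g) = (g - 5)*(g + 2)*(g^2 - 3*g) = g*(g - 5)*(g + 2)*(g - 3)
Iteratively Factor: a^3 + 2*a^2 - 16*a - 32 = (a + 2)*(a^2 - 16) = (a + 2)*(a + 4)*(a - 4)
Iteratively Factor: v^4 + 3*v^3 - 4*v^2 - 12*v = (v - 2)*(v^3 + 5*v^2 + 6*v) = v*(v - 2)*(v^2 + 5*v + 6) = v*(v - 2)*(v + 2)*(v + 3)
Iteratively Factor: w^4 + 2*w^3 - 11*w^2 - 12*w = (w)*(w^3 + 2*w^2 - 11*w - 12) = w*(w + 1)*(w^2 + w - 12) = w*(w - 3)*(w + 1)*(w + 4)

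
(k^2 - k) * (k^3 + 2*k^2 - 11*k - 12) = k^5 + k^4 - 13*k^3 - k^2 + 12*k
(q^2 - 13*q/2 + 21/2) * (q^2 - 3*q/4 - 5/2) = q^4 - 29*q^3/4 + 103*q^2/8 + 67*q/8 - 105/4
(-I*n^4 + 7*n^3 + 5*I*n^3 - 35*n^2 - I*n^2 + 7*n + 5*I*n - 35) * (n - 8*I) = -I*n^5 - n^4 + 5*I*n^4 + 5*n^3 - 57*I*n^3 - n^2 + 285*I*n^2 + 5*n - 56*I*n + 280*I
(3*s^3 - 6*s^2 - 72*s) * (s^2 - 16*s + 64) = 3*s^5 - 54*s^4 + 216*s^3 + 768*s^2 - 4608*s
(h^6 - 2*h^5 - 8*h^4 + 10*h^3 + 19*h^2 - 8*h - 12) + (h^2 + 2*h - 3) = h^6 - 2*h^5 - 8*h^4 + 10*h^3 + 20*h^2 - 6*h - 15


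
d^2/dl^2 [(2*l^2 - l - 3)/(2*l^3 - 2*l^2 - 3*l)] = 2*(8*l^6 - 12*l^5 - 24*l^4 + 74*l^3 + 18*l^2 - 54*l - 27)/(l^3*(8*l^6 - 24*l^5 - 12*l^4 + 64*l^3 + 18*l^2 - 54*l - 27))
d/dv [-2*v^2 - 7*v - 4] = -4*v - 7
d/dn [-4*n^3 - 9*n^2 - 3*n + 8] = -12*n^2 - 18*n - 3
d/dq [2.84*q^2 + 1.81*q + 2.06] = 5.68*q + 1.81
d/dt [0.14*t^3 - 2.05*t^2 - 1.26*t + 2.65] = 0.42*t^2 - 4.1*t - 1.26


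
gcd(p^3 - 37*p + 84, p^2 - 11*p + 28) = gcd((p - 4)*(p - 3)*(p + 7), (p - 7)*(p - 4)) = p - 4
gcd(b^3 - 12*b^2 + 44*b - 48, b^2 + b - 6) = b - 2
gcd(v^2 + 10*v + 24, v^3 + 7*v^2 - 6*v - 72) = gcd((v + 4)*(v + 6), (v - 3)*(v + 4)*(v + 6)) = v^2 + 10*v + 24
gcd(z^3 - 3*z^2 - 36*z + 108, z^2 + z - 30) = z + 6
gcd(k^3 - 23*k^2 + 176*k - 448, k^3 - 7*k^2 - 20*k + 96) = k - 8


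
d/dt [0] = 0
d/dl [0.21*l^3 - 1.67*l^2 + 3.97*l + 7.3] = 0.63*l^2 - 3.34*l + 3.97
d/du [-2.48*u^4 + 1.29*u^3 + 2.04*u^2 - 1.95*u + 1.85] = -9.92*u^3 + 3.87*u^2 + 4.08*u - 1.95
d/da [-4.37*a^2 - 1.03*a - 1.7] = -8.74*a - 1.03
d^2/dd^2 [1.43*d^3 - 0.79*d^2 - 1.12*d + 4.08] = 8.58*d - 1.58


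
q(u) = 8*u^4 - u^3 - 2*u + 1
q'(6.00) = 6802.00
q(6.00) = 10141.00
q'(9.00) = 23083.00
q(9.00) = 51742.00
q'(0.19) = -1.89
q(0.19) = 0.62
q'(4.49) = 2834.12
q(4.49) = 3152.94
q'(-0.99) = -35.99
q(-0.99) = 11.64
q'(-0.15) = -2.18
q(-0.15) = 1.31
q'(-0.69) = -13.94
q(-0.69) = 4.52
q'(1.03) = 29.78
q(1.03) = 6.85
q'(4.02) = 2028.39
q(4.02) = 2017.26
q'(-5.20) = -4582.58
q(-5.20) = 6001.30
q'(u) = 32*u^3 - 3*u^2 - 2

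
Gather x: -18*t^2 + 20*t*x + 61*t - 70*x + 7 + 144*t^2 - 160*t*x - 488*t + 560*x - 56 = 126*t^2 - 427*t + x*(490 - 140*t) - 49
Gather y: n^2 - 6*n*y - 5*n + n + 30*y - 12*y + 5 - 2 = n^2 - 4*n + y*(18 - 6*n) + 3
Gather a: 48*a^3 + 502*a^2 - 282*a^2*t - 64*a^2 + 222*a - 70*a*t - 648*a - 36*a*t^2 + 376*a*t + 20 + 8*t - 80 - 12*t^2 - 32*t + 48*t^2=48*a^3 + a^2*(438 - 282*t) + a*(-36*t^2 + 306*t - 426) + 36*t^2 - 24*t - 60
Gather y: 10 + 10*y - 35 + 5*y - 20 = 15*y - 45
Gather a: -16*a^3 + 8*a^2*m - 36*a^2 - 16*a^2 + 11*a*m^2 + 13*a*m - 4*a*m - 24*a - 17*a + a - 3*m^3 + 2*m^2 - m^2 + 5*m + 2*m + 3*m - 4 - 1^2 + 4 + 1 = -16*a^3 + a^2*(8*m - 52) + a*(11*m^2 + 9*m - 40) - 3*m^3 + m^2 + 10*m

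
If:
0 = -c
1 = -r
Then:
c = 0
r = -1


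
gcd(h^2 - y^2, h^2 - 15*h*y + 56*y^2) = 1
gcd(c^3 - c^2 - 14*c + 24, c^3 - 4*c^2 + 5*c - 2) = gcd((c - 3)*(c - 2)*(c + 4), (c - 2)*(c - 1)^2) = c - 2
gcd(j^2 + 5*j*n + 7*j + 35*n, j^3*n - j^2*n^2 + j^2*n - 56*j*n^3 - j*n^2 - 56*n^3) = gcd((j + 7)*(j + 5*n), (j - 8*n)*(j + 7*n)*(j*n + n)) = 1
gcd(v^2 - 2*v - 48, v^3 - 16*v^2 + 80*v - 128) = v - 8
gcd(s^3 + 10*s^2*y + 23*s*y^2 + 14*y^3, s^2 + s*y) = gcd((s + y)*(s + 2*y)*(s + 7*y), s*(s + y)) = s + y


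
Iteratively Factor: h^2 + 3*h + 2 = (h + 2)*(h + 1)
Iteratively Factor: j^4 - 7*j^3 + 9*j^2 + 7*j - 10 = (j - 1)*(j^3 - 6*j^2 + 3*j + 10) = (j - 1)*(j + 1)*(j^2 - 7*j + 10) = (j - 5)*(j - 1)*(j + 1)*(j - 2)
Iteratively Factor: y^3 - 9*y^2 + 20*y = (y - 5)*(y^2 - 4*y) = (y - 5)*(y - 4)*(y)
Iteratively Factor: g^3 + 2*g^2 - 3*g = (g - 1)*(g^2 + 3*g) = (g - 1)*(g + 3)*(g)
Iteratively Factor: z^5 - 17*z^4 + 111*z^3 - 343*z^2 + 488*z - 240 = (z - 4)*(z^4 - 13*z^3 + 59*z^2 - 107*z + 60) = (z - 4)*(z - 1)*(z^3 - 12*z^2 + 47*z - 60) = (z - 4)*(z - 3)*(z - 1)*(z^2 - 9*z + 20) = (z - 4)^2*(z - 3)*(z - 1)*(z - 5)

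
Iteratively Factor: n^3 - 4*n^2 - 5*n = (n)*(n^2 - 4*n - 5) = n*(n + 1)*(n - 5)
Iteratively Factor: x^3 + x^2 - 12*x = (x - 3)*(x^2 + 4*x) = (x - 3)*(x + 4)*(x)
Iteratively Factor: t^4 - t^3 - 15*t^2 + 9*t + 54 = (t - 3)*(t^3 + 2*t^2 - 9*t - 18) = (t - 3)*(t + 3)*(t^2 - t - 6) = (t - 3)^2*(t + 3)*(t + 2)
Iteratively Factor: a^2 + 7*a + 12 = (a + 4)*(a + 3)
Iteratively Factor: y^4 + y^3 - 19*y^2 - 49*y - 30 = (y + 3)*(y^3 - 2*y^2 - 13*y - 10) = (y + 2)*(y + 3)*(y^2 - 4*y - 5) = (y - 5)*(y + 2)*(y + 3)*(y + 1)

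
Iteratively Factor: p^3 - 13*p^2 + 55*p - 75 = (p - 5)*(p^2 - 8*p + 15) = (p - 5)*(p - 3)*(p - 5)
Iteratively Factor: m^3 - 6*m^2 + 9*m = (m - 3)*(m^2 - 3*m) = m*(m - 3)*(m - 3)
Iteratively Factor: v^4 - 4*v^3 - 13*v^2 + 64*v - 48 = (v - 3)*(v^3 - v^2 - 16*v + 16) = (v - 3)*(v - 1)*(v^2 - 16) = (v - 4)*(v - 3)*(v - 1)*(v + 4)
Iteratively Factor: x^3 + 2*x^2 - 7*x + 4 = (x - 1)*(x^2 + 3*x - 4) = (x - 1)*(x + 4)*(x - 1)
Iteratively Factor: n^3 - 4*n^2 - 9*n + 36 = (n + 3)*(n^2 - 7*n + 12) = (n - 4)*(n + 3)*(n - 3)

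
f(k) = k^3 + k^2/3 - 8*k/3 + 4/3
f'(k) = 3*k^2 + 2*k/3 - 8/3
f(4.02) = 60.96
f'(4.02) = 48.49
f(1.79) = 3.36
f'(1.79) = 8.14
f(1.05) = 0.06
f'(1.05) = 1.34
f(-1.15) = 3.32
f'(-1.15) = 0.53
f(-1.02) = 3.34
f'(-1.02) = -0.23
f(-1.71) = 1.87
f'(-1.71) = 4.97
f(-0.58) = 2.80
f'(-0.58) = -2.04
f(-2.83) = -11.12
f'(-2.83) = 19.47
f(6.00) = 213.33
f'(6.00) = 109.33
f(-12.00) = -1646.67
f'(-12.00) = 421.33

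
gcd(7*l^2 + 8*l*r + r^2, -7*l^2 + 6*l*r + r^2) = 7*l + r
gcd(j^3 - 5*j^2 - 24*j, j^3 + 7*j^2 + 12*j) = j^2 + 3*j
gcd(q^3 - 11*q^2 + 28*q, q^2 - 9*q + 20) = q - 4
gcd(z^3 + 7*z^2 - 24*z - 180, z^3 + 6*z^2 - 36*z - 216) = z^2 + 12*z + 36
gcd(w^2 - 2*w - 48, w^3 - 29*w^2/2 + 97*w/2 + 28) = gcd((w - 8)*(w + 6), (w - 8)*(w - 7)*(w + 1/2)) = w - 8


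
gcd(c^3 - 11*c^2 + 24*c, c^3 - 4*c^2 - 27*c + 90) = c - 3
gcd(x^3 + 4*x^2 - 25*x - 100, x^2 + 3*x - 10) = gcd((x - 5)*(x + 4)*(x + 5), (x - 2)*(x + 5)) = x + 5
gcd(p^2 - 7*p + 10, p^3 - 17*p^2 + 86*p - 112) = p - 2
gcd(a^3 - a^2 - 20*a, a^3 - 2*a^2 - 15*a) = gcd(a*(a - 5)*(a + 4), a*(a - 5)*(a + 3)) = a^2 - 5*a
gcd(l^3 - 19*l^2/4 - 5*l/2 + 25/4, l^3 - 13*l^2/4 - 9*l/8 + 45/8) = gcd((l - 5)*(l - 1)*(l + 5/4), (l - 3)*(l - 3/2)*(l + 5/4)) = l + 5/4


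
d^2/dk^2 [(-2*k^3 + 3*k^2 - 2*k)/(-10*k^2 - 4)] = 6*(5*k^3 + 15*k^2 - 6*k - 2)/(125*k^6 + 150*k^4 + 60*k^2 + 8)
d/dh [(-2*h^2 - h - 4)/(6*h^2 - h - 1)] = (8*h^2 + 52*h - 3)/(36*h^4 - 12*h^3 - 11*h^2 + 2*h + 1)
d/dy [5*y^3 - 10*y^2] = 5*y*(3*y - 4)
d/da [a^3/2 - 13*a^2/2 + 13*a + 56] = 3*a^2/2 - 13*a + 13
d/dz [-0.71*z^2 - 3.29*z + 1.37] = -1.42*z - 3.29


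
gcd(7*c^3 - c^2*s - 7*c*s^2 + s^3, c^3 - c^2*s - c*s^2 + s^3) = -c^2 + s^2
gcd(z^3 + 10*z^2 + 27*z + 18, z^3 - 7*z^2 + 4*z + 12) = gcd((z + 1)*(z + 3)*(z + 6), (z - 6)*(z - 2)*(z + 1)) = z + 1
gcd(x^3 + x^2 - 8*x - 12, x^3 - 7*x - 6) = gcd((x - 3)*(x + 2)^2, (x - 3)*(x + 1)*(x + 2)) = x^2 - x - 6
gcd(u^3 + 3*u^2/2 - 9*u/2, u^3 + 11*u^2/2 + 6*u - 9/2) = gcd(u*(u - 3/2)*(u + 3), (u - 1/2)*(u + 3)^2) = u + 3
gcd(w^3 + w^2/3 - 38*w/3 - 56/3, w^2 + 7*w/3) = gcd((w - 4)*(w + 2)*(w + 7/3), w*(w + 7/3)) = w + 7/3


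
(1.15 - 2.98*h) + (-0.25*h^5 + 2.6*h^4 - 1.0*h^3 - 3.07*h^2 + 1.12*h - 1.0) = -0.25*h^5 + 2.6*h^4 - 1.0*h^3 - 3.07*h^2 - 1.86*h + 0.15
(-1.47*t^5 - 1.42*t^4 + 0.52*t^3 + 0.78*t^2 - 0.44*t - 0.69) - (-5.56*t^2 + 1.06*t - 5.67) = -1.47*t^5 - 1.42*t^4 + 0.52*t^3 + 6.34*t^2 - 1.5*t + 4.98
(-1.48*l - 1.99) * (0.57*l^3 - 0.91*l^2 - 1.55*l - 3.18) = -0.8436*l^4 + 0.2125*l^3 + 4.1049*l^2 + 7.7909*l + 6.3282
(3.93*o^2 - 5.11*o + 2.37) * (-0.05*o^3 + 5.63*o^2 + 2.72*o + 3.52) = -0.1965*o^5 + 22.3814*o^4 - 18.1982*o^3 + 13.2775*o^2 - 11.5408*o + 8.3424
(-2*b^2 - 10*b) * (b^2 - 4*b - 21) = -2*b^4 - 2*b^3 + 82*b^2 + 210*b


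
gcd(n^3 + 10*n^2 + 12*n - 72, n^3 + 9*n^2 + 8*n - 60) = n^2 + 4*n - 12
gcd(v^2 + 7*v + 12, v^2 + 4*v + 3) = v + 3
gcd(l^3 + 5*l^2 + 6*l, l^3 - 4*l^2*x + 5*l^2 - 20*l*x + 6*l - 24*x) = l^2 + 5*l + 6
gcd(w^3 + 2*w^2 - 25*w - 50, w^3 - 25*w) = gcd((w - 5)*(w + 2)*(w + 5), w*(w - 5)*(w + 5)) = w^2 - 25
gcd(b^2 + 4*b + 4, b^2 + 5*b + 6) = b + 2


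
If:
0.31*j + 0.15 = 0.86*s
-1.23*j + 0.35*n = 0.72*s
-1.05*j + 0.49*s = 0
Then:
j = 0.10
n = 0.78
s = 0.21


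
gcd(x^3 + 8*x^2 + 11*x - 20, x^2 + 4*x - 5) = x^2 + 4*x - 5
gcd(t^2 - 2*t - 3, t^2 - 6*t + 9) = t - 3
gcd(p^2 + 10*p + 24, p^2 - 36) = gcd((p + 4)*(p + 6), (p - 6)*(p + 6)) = p + 6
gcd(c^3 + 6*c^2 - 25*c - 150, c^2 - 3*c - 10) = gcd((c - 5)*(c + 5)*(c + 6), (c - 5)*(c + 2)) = c - 5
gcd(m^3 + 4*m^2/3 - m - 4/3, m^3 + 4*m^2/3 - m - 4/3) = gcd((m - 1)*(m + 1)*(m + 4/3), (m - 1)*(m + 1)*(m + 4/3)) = m^3 + 4*m^2/3 - m - 4/3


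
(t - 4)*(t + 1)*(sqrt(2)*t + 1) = sqrt(2)*t^3 - 3*sqrt(2)*t^2 + t^2 - 4*sqrt(2)*t - 3*t - 4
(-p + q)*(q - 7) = -p*q + 7*p + q^2 - 7*q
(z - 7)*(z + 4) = z^2 - 3*z - 28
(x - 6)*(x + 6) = x^2 - 36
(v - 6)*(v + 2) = v^2 - 4*v - 12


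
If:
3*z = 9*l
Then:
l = z/3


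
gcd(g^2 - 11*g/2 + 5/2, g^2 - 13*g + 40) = g - 5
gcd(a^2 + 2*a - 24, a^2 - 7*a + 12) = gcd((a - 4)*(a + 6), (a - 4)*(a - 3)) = a - 4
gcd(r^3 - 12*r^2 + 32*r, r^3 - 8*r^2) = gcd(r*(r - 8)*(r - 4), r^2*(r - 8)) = r^2 - 8*r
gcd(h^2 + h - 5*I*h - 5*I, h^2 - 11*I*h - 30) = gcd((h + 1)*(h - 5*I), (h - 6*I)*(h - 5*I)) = h - 5*I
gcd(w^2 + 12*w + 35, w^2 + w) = 1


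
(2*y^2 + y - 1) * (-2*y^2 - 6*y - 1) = -4*y^4 - 14*y^3 - 6*y^2 + 5*y + 1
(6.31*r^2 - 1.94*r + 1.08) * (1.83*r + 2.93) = 11.5473*r^3 + 14.9381*r^2 - 3.7078*r + 3.1644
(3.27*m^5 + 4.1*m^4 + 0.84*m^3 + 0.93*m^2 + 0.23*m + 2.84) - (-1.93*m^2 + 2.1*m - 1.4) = 3.27*m^5 + 4.1*m^4 + 0.84*m^3 + 2.86*m^2 - 1.87*m + 4.24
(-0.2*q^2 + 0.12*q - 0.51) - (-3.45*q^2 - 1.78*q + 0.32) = 3.25*q^2 + 1.9*q - 0.83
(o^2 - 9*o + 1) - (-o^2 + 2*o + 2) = 2*o^2 - 11*o - 1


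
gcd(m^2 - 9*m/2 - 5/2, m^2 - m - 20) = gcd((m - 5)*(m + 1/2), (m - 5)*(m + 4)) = m - 5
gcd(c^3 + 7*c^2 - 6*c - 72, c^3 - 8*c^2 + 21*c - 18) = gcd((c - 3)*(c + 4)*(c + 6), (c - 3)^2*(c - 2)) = c - 3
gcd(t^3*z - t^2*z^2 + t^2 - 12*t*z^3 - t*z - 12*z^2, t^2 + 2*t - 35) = 1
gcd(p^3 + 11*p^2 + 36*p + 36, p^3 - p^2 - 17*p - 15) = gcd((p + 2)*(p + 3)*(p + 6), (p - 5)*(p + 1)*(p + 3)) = p + 3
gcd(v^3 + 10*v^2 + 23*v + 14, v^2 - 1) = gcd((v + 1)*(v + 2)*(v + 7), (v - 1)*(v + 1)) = v + 1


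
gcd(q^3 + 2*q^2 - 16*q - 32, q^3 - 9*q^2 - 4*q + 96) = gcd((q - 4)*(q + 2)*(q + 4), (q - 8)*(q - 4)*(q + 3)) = q - 4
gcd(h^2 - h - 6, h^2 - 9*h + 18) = h - 3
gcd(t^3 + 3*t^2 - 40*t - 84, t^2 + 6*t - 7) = t + 7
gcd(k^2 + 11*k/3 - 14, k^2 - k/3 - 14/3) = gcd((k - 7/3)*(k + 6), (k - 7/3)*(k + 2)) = k - 7/3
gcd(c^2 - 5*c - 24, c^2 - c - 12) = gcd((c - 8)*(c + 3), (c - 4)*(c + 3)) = c + 3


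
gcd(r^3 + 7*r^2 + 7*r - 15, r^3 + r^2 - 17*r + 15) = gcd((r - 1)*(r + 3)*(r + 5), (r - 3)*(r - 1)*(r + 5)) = r^2 + 4*r - 5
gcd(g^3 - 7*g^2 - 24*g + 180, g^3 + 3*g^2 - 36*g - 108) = g - 6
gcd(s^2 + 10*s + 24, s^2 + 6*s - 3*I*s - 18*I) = s + 6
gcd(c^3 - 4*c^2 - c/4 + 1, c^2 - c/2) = c - 1/2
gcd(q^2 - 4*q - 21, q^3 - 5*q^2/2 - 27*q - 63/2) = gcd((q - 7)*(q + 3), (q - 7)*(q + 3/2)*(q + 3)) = q^2 - 4*q - 21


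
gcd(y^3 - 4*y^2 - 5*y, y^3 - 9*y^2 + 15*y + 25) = y^2 - 4*y - 5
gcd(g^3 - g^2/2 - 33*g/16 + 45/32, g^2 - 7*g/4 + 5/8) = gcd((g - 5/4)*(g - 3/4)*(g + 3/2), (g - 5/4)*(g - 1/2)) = g - 5/4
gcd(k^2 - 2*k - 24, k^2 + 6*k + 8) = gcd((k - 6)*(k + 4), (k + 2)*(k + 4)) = k + 4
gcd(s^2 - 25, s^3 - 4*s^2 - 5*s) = s - 5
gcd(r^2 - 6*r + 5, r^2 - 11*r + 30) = r - 5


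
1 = 1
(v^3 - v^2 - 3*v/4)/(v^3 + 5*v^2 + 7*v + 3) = v*(4*v^2 - 4*v - 3)/(4*(v^3 + 5*v^2 + 7*v + 3))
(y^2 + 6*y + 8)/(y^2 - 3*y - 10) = (y + 4)/(y - 5)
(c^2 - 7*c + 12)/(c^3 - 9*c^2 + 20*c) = (c - 3)/(c*(c - 5))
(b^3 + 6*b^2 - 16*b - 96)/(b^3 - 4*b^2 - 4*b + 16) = (b^2 + 10*b + 24)/(b^2 - 4)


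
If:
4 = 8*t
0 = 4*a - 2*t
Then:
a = 1/4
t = 1/2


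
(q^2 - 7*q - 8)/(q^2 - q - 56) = (q + 1)/(q + 7)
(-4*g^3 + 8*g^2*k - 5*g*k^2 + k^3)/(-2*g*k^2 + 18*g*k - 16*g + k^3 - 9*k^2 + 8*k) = (2*g^2 - 3*g*k + k^2)/(k^2 - 9*k + 8)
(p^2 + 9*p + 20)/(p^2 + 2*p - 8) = (p + 5)/(p - 2)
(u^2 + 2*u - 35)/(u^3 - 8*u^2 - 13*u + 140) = (u + 7)/(u^2 - 3*u - 28)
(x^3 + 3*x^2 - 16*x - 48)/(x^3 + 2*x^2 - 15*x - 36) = (x + 4)/(x + 3)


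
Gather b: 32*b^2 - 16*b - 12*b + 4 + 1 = 32*b^2 - 28*b + 5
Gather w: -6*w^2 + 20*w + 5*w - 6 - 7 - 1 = -6*w^2 + 25*w - 14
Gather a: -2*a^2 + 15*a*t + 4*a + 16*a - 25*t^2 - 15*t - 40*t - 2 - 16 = -2*a^2 + a*(15*t + 20) - 25*t^2 - 55*t - 18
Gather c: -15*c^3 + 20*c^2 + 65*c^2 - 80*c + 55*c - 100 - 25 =-15*c^3 + 85*c^2 - 25*c - 125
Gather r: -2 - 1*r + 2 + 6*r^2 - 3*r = 6*r^2 - 4*r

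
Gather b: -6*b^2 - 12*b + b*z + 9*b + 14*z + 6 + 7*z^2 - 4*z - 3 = -6*b^2 + b*(z - 3) + 7*z^2 + 10*z + 3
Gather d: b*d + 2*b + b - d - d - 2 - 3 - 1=3*b + d*(b - 2) - 6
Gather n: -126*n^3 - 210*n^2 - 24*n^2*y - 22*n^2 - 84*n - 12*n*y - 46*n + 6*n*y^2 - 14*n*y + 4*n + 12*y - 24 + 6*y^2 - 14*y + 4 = -126*n^3 + n^2*(-24*y - 232) + n*(6*y^2 - 26*y - 126) + 6*y^2 - 2*y - 20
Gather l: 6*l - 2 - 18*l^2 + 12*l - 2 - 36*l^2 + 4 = -54*l^2 + 18*l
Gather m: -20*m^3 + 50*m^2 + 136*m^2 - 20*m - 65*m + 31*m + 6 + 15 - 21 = -20*m^3 + 186*m^2 - 54*m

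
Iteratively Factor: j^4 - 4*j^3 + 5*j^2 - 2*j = (j - 1)*(j^3 - 3*j^2 + 2*j) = j*(j - 1)*(j^2 - 3*j + 2) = j*(j - 1)^2*(j - 2)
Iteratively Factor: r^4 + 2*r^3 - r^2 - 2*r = (r + 2)*(r^3 - r) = (r - 1)*(r + 2)*(r^2 + r) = (r - 1)*(r + 1)*(r + 2)*(r)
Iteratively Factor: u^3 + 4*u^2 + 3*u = (u + 1)*(u^2 + 3*u) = u*(u + 1)*(u + 3)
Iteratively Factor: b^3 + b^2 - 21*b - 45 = (b - 5)*(b^2 + 6*b + 9) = (b - 5)*(b + 3)*(b + 3)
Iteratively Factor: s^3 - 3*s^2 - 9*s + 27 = (s - 3)*(s^2 - 9) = (s - 3)*(s + 3)*(s - 3)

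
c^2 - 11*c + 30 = (c - 6)*(c - 5)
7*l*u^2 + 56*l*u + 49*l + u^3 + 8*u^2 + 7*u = (7*l + u)*(u + 1)*(u + 7)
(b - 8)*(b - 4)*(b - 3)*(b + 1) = b^4 - 14*b^3 + 53*b^2 - 28*b - 96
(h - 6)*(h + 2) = h^2 - 4*h - 12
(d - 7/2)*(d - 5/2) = d^2 - 6*d + 35/4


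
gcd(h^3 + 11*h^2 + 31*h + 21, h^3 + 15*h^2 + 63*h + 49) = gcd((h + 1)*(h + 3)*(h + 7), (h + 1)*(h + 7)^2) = h^2 + 8*h + 7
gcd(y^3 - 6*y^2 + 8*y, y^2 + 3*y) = y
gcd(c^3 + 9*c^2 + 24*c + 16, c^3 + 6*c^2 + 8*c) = c + 4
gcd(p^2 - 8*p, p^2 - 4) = 1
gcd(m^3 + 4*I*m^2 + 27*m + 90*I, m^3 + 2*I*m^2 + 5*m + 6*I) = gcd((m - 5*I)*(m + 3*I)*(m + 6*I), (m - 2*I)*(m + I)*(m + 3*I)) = m + 3*I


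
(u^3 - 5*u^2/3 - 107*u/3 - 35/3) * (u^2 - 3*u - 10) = u^5 - 14*u^4/3 - 122*u^3/3 + 112*u^2 + 1175*u/3 + 350/3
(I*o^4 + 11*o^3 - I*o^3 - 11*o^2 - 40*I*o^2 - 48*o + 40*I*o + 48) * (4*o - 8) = 4*I*o^5 + 44*o^4 - 12*I*o^4 - 132*o^3 - 152*I*o^3 - 104*o^2 + 480*I*o^2 + 576*o - 320*I*o - 384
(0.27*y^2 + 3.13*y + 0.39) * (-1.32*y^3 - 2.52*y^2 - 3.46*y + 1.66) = -0.3564*y^5 - 4.812*y^4 - 9.3366*y^3 - 11.3644*y^2 + 3.8464*y + 0.6474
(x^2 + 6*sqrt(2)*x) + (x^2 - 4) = 2*x^2 + 6*sqrt(2)*x - 4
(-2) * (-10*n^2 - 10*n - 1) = 20*n^2 + 20*n + 2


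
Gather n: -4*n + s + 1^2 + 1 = -4*n + s + 2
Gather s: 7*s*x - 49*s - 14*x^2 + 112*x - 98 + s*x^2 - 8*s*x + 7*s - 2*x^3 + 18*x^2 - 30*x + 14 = s*(x^2 - x - 42) - 2*x^3 + 4*x^2 + 82*x - 84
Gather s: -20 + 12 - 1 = -9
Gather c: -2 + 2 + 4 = 4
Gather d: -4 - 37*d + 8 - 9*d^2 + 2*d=-9*d^2 - 35*d + 4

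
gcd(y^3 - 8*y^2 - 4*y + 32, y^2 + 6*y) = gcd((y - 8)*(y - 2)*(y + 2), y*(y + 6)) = 1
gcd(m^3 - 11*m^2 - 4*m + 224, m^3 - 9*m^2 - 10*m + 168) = m^2 - 3*m - 28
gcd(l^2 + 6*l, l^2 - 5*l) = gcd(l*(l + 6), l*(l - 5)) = l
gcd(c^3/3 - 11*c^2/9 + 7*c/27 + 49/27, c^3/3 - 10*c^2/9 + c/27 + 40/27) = c + 1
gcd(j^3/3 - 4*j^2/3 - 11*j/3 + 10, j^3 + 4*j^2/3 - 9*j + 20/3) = 1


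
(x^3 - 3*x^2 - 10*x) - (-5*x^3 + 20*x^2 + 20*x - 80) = 6*x^3 - 23*x^2 - 30*x + 80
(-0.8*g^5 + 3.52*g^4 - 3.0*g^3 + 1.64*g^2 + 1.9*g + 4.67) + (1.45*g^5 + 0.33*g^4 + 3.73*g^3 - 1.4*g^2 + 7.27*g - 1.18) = 0.65*g^5 + 3.85*g^4 + 0.73*g^3 + 0.24*g^2 + 9.17*g + 3.49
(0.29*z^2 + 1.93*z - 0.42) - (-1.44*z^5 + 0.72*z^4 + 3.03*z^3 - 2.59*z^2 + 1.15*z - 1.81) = 1.44*z^5 - 0.72*z^4 - 3.03*z^3 + 2.88*z^2 + 0.78*z + 1.39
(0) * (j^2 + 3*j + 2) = 0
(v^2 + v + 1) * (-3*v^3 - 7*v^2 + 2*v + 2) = -3*v^5 - 10*v^4 - 8*v^3 - 3*v^2 + 4*v + 2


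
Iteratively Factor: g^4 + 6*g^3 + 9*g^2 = (g + 3)*(g^3 + 3*g^2) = g*(g + 3)*(g^2 + 3*g) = g^2*(g + 3)*(g + 3)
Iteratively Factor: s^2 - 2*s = (s - 2)*(s)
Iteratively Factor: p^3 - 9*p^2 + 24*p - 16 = (p - 4)*(p^2 - 5*p + 4) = (p - 4)^2*(p - 1)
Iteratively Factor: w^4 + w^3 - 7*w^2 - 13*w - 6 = (w + 1)*(w^3 - 7*w - 6) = (w - 3)*(w + 1)*(w^2 + 3*w + 2) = (w - 3)*(w + 1)^2*(w + 2)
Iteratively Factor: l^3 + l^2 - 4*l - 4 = (l + 1)*(l^2 - 4) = (l - 2)*(l + 1)*(l + 2)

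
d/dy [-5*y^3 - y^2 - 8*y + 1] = -15*y^2 - 2*y - 8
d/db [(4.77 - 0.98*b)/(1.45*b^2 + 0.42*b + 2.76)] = (1.421*b^2 - 13.833*b - 4.7082)/(2.1025*b^4 + 1.218*b^3 + 8.1804*b^2 + 2.3184*b + 7.6176)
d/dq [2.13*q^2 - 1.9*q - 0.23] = 4.26*q - 1.9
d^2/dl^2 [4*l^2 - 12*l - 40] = 8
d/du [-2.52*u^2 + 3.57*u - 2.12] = 3.57 - 5.04*u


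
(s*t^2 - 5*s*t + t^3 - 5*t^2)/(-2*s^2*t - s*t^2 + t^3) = (5 - t)/(2*s - t)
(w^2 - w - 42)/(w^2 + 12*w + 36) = (w - 7)/(w + 6)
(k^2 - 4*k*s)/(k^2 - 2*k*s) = (k - 4*s)/(k - 2*s)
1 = 1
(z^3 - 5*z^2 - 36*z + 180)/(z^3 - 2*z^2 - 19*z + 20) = (z^2 - 36)/(z^2 + 3*z - 4)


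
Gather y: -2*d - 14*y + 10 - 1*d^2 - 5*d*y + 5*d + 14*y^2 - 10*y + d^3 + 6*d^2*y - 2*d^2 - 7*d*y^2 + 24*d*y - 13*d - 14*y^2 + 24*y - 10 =d^3 - 3*d^2 - 7*d*y^2 - 10*d + y*(6*d^2 + 19*d)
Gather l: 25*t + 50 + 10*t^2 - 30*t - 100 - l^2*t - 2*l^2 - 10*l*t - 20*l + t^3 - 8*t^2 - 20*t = l^2*(-t - 2) + l*(-10*t - 20) + t^3 + 2*t^2 - 25*t - 50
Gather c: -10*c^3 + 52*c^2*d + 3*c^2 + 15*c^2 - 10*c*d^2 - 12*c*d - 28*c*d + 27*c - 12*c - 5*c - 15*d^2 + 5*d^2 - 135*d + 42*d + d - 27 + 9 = -10*c^3 + c^2*(52*d + 18) + c*(-10*d^2 - 40*d + 10) - 10*d^2 - 92*d - 18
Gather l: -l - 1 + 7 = 6 - l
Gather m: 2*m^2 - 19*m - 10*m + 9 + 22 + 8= 2*m^2 - 29*m + 39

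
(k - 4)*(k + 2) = k^2 - 2*k - 8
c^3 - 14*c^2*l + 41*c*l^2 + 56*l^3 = (c - 8*l)*(c - 7*l)*(c + l)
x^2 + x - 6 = (x - 2)*(x + 3)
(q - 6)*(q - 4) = q^2 - 10*q + 24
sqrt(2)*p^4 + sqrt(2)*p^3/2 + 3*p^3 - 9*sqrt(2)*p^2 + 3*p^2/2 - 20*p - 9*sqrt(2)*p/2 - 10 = (p - 2*sqrt(2))*(p + sqrt(2))*(p + 5*sqrt(2)/2)*(sqrt(2)*p + sqrt(2)/2)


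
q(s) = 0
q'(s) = 0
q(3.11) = 0.00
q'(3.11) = 0.00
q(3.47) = 0.00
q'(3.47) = 0.00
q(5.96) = 0.00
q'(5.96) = 0.00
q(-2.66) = 0.00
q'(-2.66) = 0.00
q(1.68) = 0.00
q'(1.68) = 0.00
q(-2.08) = 0.00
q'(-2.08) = 0.00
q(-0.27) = 0.00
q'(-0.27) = 0.00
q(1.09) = 0.00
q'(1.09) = 0.00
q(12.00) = 0.00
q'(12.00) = 0.00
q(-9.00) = 0.00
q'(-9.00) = 0.00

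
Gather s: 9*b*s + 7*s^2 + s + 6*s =7*s^2 + s*(9*b + 7)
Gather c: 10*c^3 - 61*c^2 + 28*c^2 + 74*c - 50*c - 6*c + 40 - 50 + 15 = 10*c^3 - 33*c^2 + 18*c + 5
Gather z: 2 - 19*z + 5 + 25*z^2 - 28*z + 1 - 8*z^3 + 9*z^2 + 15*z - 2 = -8*z^3 + 34*z^2 - 32*z + 6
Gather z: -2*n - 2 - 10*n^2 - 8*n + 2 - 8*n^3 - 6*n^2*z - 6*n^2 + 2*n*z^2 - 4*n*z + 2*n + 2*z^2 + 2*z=-8*n^3 - 16*n^2 - 8*n + z^2*(2*n + 2) + z*(-6*n^2 - 4*n + 2)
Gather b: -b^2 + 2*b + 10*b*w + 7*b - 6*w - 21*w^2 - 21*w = -b^2 + b*(10*w + 9) - 21*w^2 - 27*w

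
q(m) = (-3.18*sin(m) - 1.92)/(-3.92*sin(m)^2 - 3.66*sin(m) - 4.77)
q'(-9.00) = -0.72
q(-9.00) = 0.16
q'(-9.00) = -0.72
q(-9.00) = 0.16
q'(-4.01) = 0.07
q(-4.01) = 0.44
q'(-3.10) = -0.41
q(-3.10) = 0.39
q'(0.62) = -0.06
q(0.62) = 0.46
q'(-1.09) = 0.25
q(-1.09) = -0.20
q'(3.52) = -0.71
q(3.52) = 0.19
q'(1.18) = -0.05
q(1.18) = 0.42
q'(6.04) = 0.63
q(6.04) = 0.28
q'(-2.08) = -0.28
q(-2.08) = -0.19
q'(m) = (7.84*sin(m)*cos(m) + 3.66*cos(m))*(-3.18*sin(m) - 1.92)/(-3.92*sin(m)^2 - 3.66*sin(m) - 4.77)^2 - 3.18*cos(m)/(-3.92*sin(m)^2 - 3.66*sin(m) - 4.77) = (-12.4656*sin(m)^2 - 15.0528*sin(m) + 8.1414)*cos(m)/(15.3664*sin(m)^4 + 28.6944*sin(m)^3 + 50.7924*sin(m)^2 + 34.9164*sin(m) + 22.7529)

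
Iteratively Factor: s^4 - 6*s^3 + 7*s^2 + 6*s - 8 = (s - 2)*(s^3 - 4*s^2 - s + 4) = (s - 2)*(s - 1)*(s^2 - 3*s - 4) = (s - 4)*(s - 2)*(s - 1)*(s + 1)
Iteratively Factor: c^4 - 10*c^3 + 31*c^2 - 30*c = (c)*(c^3 - 10*c^2 + 31*c - 30) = c*(c - 2)*(c^2 - 8*c + 15) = c*(c - 5)*(c - 2)*(c - 3)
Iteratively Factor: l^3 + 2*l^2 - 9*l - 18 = (l + 2)*(l^2 - 9) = (l + 2)*(l + 3)*(l - 3)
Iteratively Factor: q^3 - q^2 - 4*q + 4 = (q + 2)*(q^2 - 3*q + 2) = (q - 2)*(q + 2)*(q - 1)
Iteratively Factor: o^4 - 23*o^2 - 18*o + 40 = (o - 1)*(o^3 + o^2 - 22*o - 40) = (o - 1)*(o + 4)*(o^2 - 3*o - 10) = (o - 1)*(o + 2)*(o + 4)*(o - 5)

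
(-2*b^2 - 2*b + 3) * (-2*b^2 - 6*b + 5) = 4*b^4 + 16*b^3 - 4*b^2 - 28*b + 15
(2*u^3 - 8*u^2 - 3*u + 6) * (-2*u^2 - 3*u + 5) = -4*u^5 + 10*u^4 + 40*u^3 - 43*u^2 - 33*u + 30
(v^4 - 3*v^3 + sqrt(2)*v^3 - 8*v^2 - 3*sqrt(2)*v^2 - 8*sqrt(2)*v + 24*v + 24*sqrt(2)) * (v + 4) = v^5 + v^4 + sqrt(2)*v^4 - 20*v^3 + sqrt(2)*v^3 - 20*sqrt(2)*v^2 - 8*v^2 - 8*sqrt(2)*v + 96*v + 96*sqrt(2)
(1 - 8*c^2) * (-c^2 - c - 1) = 8*c^4 + 8*c^3 + 7*c^2 - c - 1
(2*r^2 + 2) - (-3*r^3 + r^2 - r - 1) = 3*r^3 + r^2 + r + 3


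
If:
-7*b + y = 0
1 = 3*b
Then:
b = 1/3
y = 7/3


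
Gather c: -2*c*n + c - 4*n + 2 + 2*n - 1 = c*(1 - 2*n) - 2*n + 1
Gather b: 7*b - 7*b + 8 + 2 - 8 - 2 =0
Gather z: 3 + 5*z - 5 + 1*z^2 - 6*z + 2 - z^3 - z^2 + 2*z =-z^3 + z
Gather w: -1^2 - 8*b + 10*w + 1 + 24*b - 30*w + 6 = 16*b - 20*w + 6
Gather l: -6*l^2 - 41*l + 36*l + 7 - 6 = -6*l^2 - 5*l + 1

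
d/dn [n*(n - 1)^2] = (n - 1)*(3*n - 1)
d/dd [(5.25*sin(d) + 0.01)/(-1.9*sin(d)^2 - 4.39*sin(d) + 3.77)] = (9.975*sin(d)^2 + 0.0380000000000003*sin(d) + 19.8364)*cos(d)/(3.61*sin(d)^4 + 16.682*sin(d)^3 + 4.9461*sin(d)^2 - 33.1006*sin(d) + 14.2129)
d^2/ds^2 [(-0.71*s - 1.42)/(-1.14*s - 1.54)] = (2.22044604925031e-16*s + 1.197912)/(1.14*s + 1.54)^3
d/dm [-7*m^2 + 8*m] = 8 - 14*m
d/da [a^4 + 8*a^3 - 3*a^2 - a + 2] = 4*a^3 + 24*a^2 - 6*a - 1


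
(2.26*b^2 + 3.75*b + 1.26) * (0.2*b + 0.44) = 0.452*b^3 + 1.7444*b^2 + 1.902*b + 0.5544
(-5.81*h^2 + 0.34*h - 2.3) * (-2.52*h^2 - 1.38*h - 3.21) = 14.6412*h^4 + 7.161*h^3 + 23.9769*h^2 + 2.0826*h + 7.383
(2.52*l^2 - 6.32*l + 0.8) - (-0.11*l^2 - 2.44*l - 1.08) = 2.63*l^2 - 3.88*l + 1.88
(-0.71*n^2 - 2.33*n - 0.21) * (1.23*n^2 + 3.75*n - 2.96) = -0.8733*n^4 - 5.5284*n^3 - 6.8942*n^2 + 6.1093*n + 0.6216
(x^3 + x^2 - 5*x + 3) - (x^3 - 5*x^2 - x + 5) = 6*x^2 - 4*x - 2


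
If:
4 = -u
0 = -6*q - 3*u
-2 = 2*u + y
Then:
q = 2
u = -4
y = 6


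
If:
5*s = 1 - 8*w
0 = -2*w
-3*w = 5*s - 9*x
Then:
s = 1/5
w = 0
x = 1/9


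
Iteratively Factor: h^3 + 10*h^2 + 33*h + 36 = (h + 4)*(h^2 + 6*h + 9) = (h + 3)*(h + 4)*(h + 3)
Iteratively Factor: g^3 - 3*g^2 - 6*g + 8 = (g - 1)*(g^2 - 2*g - 8) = (g - 1)*(g + 2)*(g - 4)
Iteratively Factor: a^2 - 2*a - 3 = (a + 1)*(a - 3)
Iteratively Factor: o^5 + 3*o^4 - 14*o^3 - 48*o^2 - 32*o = (o + 1)*(o^4 + 2*o^3 - 16*o^2 - 32*o) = o*(o + 1)*(o^3 + 2*o^2 - 16*o - 32) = o*(o + 1)*(o + 4)*(o^2 - 2*o - 8) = o*(o - 4)*(o + 1)*(o + 4)*(o + 2)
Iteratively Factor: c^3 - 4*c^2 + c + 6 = (c - 2)*(c^2 - 2*c - 3) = (c - 2)*(c + 1)*(c - 3)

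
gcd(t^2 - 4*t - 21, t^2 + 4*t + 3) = t + 3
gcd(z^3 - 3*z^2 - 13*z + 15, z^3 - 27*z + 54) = 1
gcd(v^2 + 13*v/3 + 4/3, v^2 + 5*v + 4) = v + 4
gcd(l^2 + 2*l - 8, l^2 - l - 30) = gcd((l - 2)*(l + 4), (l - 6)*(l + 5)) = 1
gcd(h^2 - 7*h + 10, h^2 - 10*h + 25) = h - 5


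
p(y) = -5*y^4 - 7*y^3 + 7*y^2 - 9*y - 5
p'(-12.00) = 31359.00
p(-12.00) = -90473.00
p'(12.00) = -37425.00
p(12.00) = -114881.00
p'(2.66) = -496.77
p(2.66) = -361.48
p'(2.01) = -228.11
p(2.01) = -133.27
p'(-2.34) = 99.51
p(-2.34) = -5.83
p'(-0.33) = -15.19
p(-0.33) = -1.08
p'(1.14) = -49.96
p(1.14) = -24.98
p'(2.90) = -632.79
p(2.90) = -496.59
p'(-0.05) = -9.75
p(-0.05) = -4.53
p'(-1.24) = -20.52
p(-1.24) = 18.45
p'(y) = -20*y^3 - 21*y^2 + 14*y - 9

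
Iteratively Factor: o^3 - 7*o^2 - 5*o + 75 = (o - 5)*(o^2 - 2*o - 15) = (o - 5)^2*(o + 3)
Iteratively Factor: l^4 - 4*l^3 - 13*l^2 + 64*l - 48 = (l - 1)*(l^3 - 3*l^2 - 16*l + 48) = (l - 4)*(l - 1)*(l^2 + l - 12) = (l - 4)*(l - 1)*(l + 4)*(l - 3)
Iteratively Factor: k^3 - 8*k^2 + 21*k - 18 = (k - 3)*(k^2 - 5*k + 6) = (k - 3)*(k - 2)*(k - 3)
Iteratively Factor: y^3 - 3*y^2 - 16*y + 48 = (y + 4)*(y^2 - 7*y + 12) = (y - 3)*(y + 4)*(y - 4)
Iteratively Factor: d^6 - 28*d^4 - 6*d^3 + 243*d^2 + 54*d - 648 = (d - 4)*(d^5 + 4*d^4 - 12*d^3 - 54*d^2 + 27*d + 162) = (d - 4)*(d - 2)*(d^4 + 6*d^3 - 54*d - 81) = (d - 4)*(d - 3)*(d - 2)*(d^3 + 9*d^2 + 27*d + 27) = (d - 4)*(d - 3)*(d - 2)*(d + 3)*(d^2 + 6*d + 9) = (d - 4)*(d - 3)*(d - 2)*(d + 3)^2*(d + 3)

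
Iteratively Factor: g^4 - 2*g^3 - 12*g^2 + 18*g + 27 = (g - 3)*(g^3 + g^2 - 9*g - 9) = (g - 3)*(g + 3)*(g^2 - 2*g - 3) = (g - 3)^2*(g + 3)*(g + 1)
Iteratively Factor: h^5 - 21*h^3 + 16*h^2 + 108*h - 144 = (h - 3)*(h^4 + 3*h^3 - 12*h^2 - 20*h + 48) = (h - 3)*(h - 2)*(h^3 + 5*h^2 - 2*h - 24) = (h - 3)*(h - 2)*(h + 4)*(h^2 + h - 6) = (h - 3)*(h - 2)*(h + 3)*(h + 4)*(h - 2)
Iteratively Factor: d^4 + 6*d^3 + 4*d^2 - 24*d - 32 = (d - 2)*(d^3 + 8*d^2 + 20*d + 16) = (d - 2)*(d + 2)*(d^2 + 6*d + 8) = (d - 2)*(d + 2)*(d + 4)*(d + 2)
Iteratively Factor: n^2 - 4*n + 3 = (n - 1)*(n - 3)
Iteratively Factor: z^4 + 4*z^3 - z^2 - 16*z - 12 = (z + 3)*(z^3 + z^2 - 4*z - 4) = (z + 2)*(z + 3)*(z^2 - z - 2) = (z + 1)*(z + 2)*(z + 3)*(z - 2)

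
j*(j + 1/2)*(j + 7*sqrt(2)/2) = j^3 + j^2/2 + 7*sqrt(2)*j^2/2 + 7*sqrt(2)*j/4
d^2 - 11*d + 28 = (d - 7)*(d - 4)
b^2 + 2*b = b*(b + 2)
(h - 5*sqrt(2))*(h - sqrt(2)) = h^2 - 6*sqrt(2)*h + 10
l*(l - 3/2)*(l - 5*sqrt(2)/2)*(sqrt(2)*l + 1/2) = sqrt(2)*l^4 - 9*l^3/2 - 3*sqrt(2)*l^3/2 - 5*sqrt(2)*l^2/4 + 27*l^2/4 + 15*sqrt(2)*l/8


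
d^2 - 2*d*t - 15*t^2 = (d - 5*t)*(d + 3*t)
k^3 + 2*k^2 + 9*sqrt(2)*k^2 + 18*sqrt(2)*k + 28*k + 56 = (k + 2)*(k + 2*sqrt(2))*(k + 7*sqrt(2))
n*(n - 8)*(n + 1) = n^3 - 7*n^2 - 8*n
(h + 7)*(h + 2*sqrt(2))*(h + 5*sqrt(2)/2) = h^3 + 9*sqrt(2)*h^2/2 + 7*h^2 + 10*h + 63*sqrt(2)*h/2 + 70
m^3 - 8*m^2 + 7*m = m*(m - 7)*(m - 1)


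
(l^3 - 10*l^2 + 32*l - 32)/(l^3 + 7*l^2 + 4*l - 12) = (l^3 - 10*l^2 + 32*l - 32)/(l^3 + 7*l^2 + 4*l - 12)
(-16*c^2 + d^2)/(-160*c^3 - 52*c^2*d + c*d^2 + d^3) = (4*c - d)/(40*c^2 + 3*c*d - d^2)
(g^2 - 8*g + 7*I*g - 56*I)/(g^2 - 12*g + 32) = (g + 7*I)/(g - 4)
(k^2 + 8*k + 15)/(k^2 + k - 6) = (k + 5)/(k - 2)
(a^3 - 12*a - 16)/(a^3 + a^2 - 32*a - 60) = (a^2 - 2*a - 8)/(a^2 - a - 30)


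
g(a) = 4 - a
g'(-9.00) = -1.00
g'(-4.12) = -1.00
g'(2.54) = -1.00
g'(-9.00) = -1.00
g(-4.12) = 8.12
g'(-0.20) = -1.00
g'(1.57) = -1.00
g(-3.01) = 7.01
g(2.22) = 1.78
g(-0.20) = 4.20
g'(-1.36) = -1.00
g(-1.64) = 5.64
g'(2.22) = -1.00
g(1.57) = 2.43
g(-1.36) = 5.36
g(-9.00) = 13.00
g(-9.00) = 13.00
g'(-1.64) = -1.00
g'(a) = -1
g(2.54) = 1.46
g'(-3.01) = -1.00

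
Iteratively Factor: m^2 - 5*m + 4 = (m - 4)*(m - 1)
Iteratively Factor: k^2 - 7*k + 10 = (k - 2)*(k - 5)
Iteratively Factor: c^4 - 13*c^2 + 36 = (c - 2)*(c^3 + 2*c^2 - 9*c - 18) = (c - 3)*(c - 2)*(c^2 + 5*c + 6) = (c - 3)*(c - 2)*(c + 3)*(c + 2)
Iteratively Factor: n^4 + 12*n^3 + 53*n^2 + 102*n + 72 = (n + 3)*(n^3 + 9*n^2 + 26*n + 24) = (n + 2)*(n + 3)*(n^2 + 7*n + 12) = (n + 2)*(n + 3)*(n + 4)*(n + 3)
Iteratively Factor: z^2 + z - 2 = (z + 2)*(z - 1)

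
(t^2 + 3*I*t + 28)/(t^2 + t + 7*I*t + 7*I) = (t - 4*I)/(t + 1)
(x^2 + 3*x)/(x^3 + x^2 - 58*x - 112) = x*(x + 3)/(x^3 + x^2 - 58*x - 112)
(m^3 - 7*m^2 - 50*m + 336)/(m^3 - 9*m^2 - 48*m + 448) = (m - 6)/(m - 8)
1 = 1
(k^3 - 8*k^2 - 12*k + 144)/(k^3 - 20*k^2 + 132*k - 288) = (k + 4)/(k - 8)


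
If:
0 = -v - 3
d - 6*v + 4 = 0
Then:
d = -22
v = -3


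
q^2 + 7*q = q*(q + 7)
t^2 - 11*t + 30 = (t - 6)*(t - 5)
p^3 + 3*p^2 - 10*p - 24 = (p - 3)*(p + 2)*(p + 4)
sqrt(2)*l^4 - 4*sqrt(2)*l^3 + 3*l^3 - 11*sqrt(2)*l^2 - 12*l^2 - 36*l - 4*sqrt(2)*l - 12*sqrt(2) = (l - 6)*(l + 2)*(l + sqrt(2))*(sqrt(2)*l + 1)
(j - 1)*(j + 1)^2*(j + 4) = j^4 + 5*j^3 + 3*j^2 - 5*j - 4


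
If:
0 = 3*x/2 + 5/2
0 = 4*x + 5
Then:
No Solution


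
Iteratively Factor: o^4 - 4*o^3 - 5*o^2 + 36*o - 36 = (o - 2)*(o^3 - 2*o^2 - 9*o + 18) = (o - 2)^2*(o^2 - 9) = (o - 2)^2*(o + 3)*(o - 3)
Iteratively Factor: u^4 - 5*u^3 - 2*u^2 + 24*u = (u - 4)*(u^3 - u^2 - 6*u) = u*(u - 4)*(u^2 - u - 6) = u*(u - 4)*(u + 2)*(u - 3)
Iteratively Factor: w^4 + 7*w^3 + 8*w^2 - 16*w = (w)*(w^3 + 7*w^2 + 8*w - 16) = w*(w - 1)*(w^2 + 8*w + 16) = w*(w - 1)*(w + 4)*(w + 4)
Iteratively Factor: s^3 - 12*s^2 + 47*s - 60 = (s - 4)*(s^2 - 8*s + 15) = (s - 4)*(s - 3)*(s - 5)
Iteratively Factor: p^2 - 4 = (p + 2)*(p - 2)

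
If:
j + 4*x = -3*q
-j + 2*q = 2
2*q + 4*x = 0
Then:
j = -2/3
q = 2/3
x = -1/3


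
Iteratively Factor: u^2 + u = (u)*(u + 1)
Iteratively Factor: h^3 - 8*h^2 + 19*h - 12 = (h - 3)*(h^2 - 5*h + 4) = (h - 3)*(h - 1)*(h - 4)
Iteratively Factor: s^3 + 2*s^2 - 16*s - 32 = (s + 2)*(s^2 - 16) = (s + 2)*(s + 4)*(s - 4)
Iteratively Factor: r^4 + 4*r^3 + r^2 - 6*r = (r + 2)*(r^3 + 2*r^2 - 3*r) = r*(r + 2)*(r^2 + 2*r - 3) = r*(r - 1)*(r + 2)*(r + 3)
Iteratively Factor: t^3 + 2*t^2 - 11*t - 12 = (t + 1)*(t^2 + t - 12) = (t + 1)*(t + 4)*(t - 3)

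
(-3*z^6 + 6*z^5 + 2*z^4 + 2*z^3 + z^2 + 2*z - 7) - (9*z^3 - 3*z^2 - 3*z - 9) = -3*z^6 + 6*z^5 + 2*z^4 - 7*z^3 + 4*z^2 + 5*z + 2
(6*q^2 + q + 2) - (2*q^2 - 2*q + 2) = 4*q^2 + 3*q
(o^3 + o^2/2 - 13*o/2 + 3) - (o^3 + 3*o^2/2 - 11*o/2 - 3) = -o^2 - o + 6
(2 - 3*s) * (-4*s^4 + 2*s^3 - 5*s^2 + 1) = 12*s^5 - 14*s^4 + 19*s^3 - 10*s^2 - 3*s + 2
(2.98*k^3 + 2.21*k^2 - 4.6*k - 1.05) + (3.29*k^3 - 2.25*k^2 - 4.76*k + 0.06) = 6.27*k^3 - 0.04*k^2 - 9.36*k - 0.99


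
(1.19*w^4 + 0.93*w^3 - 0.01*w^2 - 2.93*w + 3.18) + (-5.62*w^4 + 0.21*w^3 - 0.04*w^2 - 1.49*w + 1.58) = -4.43*w^4 + 1.14*w^3 - 0.05*w^2 - 4.42*w + 4.76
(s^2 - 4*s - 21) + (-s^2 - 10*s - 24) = -14*s - 45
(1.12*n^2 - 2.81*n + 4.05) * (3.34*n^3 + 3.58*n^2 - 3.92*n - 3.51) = 3.7408*n^5 - 5.3758*n^4 - 0.923200000000003*n^3 + 21.583*n^2 - 6.0129*n - 14.2155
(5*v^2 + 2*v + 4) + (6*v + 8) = 5*v^2 + 8*v + 12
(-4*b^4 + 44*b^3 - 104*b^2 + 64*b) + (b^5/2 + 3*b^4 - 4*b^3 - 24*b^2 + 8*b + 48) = b^5/2 - b^4 + 40*b^3 - 128*b^2 + 72*b + 48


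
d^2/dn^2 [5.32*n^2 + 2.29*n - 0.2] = 10.6400000000000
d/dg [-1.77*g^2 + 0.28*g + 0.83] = 0.28 - 3.54*g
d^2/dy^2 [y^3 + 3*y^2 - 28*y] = 6*y + 6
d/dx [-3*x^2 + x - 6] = 1 - 6*x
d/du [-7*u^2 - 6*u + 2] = -14*u - 6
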